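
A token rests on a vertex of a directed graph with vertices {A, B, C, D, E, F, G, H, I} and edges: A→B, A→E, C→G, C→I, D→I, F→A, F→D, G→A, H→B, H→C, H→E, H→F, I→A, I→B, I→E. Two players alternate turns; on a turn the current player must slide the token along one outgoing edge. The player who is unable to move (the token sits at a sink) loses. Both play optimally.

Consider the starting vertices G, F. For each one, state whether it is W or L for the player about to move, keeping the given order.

Positions with no move are L. A position that does have a move is losing for the player to move precisely when every available move leads to a winning position for the opponent. Fill in the labels:
Every edge goes from a vertex to one that appears earlier in the order E, B, A, I, G, C, D, F, H, so processing vertices in that order labels each vertex after all of its successors.
E: no outgoing edge → L
B: no outgoing edge → L
A: can move to B, which is L ⇒ W
I: can move to B, which is L ⇒ W
G: the only move is to A(W), a W ⇒ L
C: can move to G, which is L ⇒ W
D: the only move is to I(W), a W ⇒ L
F: can move to D, which is L ⇒ W
H: can move to B, which is L ⇒ W

G: L, F: W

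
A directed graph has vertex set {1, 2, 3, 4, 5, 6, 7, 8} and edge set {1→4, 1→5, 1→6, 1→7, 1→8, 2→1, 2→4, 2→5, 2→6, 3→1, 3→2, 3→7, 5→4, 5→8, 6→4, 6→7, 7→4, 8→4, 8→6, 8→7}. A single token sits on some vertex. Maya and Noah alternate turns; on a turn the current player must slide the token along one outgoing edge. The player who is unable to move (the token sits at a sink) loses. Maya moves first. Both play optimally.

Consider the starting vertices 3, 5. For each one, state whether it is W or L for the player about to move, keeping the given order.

3: L, 5: W

Compute win/loss labels from the base case upward. A position with no move is L. Any other position is W if it can reach an L in one move, else L.
Every edge goes from a vertex to one that appears earlier in the order 4, 7, 6, 8, 5, 1, 2, 3, so processing vertices in that order labels each vertex after all of its successors.
4: no outgoing edge → L
7: W (go to 4, an L position)
6: W (go to 4, an L position)
8: W (go to 4, an L position)
5: W (go to 4, an L position)
1: W (go to 4, an L position)
2: W (go to 4, an L position)
3: L (options 2(W), 1(W), 7(W) are all W)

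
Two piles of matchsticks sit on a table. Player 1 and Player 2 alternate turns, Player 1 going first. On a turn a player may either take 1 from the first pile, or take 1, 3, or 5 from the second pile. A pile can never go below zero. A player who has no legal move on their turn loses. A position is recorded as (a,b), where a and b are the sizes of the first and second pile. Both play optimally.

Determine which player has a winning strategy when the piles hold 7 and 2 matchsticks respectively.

Player 1 wins.

Compute win/loss labels from the base case upward. A position with no move is L. Any other position is W if it can reach an L in one move, else L.
No move ever increases a pile, so every position that can arise here has a ≤ 7 and b ≤ 2; it is enough to label the cells with 0 ≤ a ≤ 7 and 0 ≤ b ≤ 2.
Every move lowers a or b (never raises either), so fill the grid row by row in increasing a, and left to right within a row: each cell's successors are then already labelled.
      b=0  b=1  b=2
a=0:    L    W    L
a=1:    W    L    W
a=2:    L    W    L
a=3:    W    L    W
a=4:    L    W    L
a=5:    W    L    W
a=6:    L    W    L
a=7:    W    L    W
Cells with no legal move (terminal, hence L): (0,0).
The remaining L cells, each justified by listing all of its moves:
(0,2): the only move is to (0,1)(W), a W ⇒ L
(1,1): moves to (0,1)(W), (1,0)(W); every one is W ⇒ L
(2,0): the only move is to (1,0)(W), a W ⇒ L
(2,2): moves to (1,2)(W), (2,1)(W); every one is W ⇒ L
(3,1): moves to (2,1)(W), (3,0)(W); every one is W ⇒ L
(4,0): the only move is to (3,0)(W), a W ⇒ L
(4,2): moves to (3,2)(W), (4,1)(W); every one is W ⇒ L
(5,1): moves to (4,1)(W), (5,0)(W); every one is W ⇒ L
(6,0): the only move is to (5,0)(W), a W ⇒ L
(6,2): moves to (5,2)(W), (6,1)(W); every one is W ⇒ L
(7,1): moves to (6,1)(W), (7,0)(W); every one is W ⇒ L
Every other cell has at least one move into one of the L cells above, so it is W.
From (7,2) Player 1 can move to (6,2), reaching an L position.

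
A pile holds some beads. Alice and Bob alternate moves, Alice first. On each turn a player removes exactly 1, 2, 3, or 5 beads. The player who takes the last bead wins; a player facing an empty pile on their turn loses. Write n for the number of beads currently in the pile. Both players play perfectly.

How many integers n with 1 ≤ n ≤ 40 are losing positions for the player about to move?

10

Classify positions by backward induction: terminal positions (no move available) are L. From any other position, the mover wins iff some move reaches an L.
n=0: no move → L
n=1: W (go to 0, an L position)
n=2: W (go to 0, an L position)
n=3: W (go to 0, an L position)
n=4: L (options 3(W), 2(W), 1(W) are all W)
n=5: W (go to 4, an L position)
n=6: W (go to 4, an L position)
n=7: W (go to 4, an L position)
n=8: L (options 7(W), 6(W), 5(W), 3(W) are all W)
n=9: W (go to 8, an L position)
n=10: W (go to 8, an L position)
n=11: W (go to 8, an L position)
n=12: L (options 11(W), 10(W), 9(W), 7(W) are all W)
n=13: W (go to 12, an L position)
n=14: W (go to 12, an L position)
n=15: W (go to 12, an L position)
n=16: L (options 15(W), 14(W), 13(W), 11(W) are all W)
n=17: W (go to 16, an L position)
n=18: W (go to 16, an L position)
n=19: W (go to 16, an L position)
n=20: L (options 19(W), 18(W), 17(W), 15(W) are all W)
n=21: W (go to 20, an L position)
n=22: W (go to 20, an L position)
n=23: W (go to 20, an L position)
n=24: L (options 23(W), 22(W), 21(W), 19(W) are all W)
n=25: W (go to 24, an L position)
n=26: W (go to 24, an L position)
n=27: W (go to 24, an L position)
n=28: L (options 27(W), 26(W), 25(W), 23(W) are all W)
n=29: W (go to 28, an L position)
n=30: W (go to 28, an L position)
n=31: W (go to 28, an L position)
n=32: L (options 31(W), 30(W), 29(W), 27(W) are all W)
n=33: W (go to 32, an L position)
n=34: W (go to 32, an L position)
n=35: W (go to 32, an L position)
n=36: L (options 35(W), 34(W), 33(W), 31(W) are all W)
n=37: W (go to 36, an L position)
n=38: W (go to 36, an L position)
n=39: W (go to 36, an L position)
n=40: L (options 39(W), 38(W), 37(W), 35(W) are all W)
L entries with 1 ≤ n ≤ 40 (n=0 is outside the asked range and is not counted): n = 4, 8, 12, 16, 20, 24, 28, 32, 36, 40; that makes 10.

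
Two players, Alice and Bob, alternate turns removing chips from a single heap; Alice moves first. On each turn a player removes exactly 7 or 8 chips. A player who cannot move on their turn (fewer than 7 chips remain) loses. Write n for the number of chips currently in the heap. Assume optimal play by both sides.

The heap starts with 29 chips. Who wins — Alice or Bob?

Alice wins.

Use the standard recursion: the mover loses at a terminal position; elsewhere, the mover wins exactly when some move hands the opponent an L position.
n=0: no move → L
n=1: no move → L
n=2: no move → L
n=3: no move → L
n=4: no move → L
n=5: no move → L
n=6: no move → L
n=7: →0(L), so W
n=8: →1(L), so W
n=9: →2(L), so W
n=10: →3(L), so W
n=11: →4(L), so W
n=12: →5(L), so W
n=13: →6(L), so W
n=14: →6(L), so W
n=15: →8(W), 7(W) — all W, so L
n=16: →9(W), 8(W) — all W, so L
n=17: →10(W), 9(W) — all W, so L
n=18: →11(W), 10(W) — all W, so L
n=19: →12(W), 11(W) — all W, so L
n=20: →13(W), 12(W) — all W, so L
n=21: →14(W), 13(W) — all W, so L
n=22: →15(L), so W
n=23: →16(L), so W
n=24: →17(L), so W
n=25: →18(L), so W
n=26: →19(L), so W
n=27: →20(L), so W
n=28: →21(L), so W
n=29: →21(L), so W
From 29 Alice can remove 8, leaving 21, reaching an L position.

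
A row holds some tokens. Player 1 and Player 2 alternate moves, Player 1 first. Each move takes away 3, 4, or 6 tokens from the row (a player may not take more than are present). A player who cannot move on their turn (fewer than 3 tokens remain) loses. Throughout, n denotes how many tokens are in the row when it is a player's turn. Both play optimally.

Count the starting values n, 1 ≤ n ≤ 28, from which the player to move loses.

10

Work bottom-up. With no move the player to move loses. Otherwise the position is W if at least one move leads to an L position for the opponent, and L if every move leads to a W.
n=0: no move → L
n=1: no move → L
n=2: no move → L
n=3: W (go to 0, an L position)
n=4: W (go to 1, an L position)
n=5: W (go to 2, an L position)
n=6: W (go to 2, an L position)
n=7: W (go to 1, an L position)
n=8: W (go to 2, an L position)
n=9: L (options 6(W), 5(W), 3(W) are all W)
n=10: L (options 7(W), 6(W), 4(W) are all W)
n=11: L (options 8(W), 7(W), 5(W) are all W)
n=12: W (go to 9, an L position)
n=13: W (go to 10, an L position)
n=14: W (go to 11, an L position)
n=15: W (go to 11, an L position)
n=16: W (go to 10, an L position)
n=17: W (go to 11, an L position)
n=18: L (options 15(W), 14(W), 12(W) are all W)
n=19: L (options 16(W), 15(W), 13(W) are all W)
n=20: L (options 17(W), 16(W), 14(W) are all W)
n=21: W (go to 18, an L position)
n=22: W (go to 19, an L position)
n=23: W (go to 20, an L position)
n=24: W (go to 20, an L position)
n=25: W (go to 19, an L position)
n=26: W (go to 20, an L position)
n=27: L (options 24(W), 23(W), 21(W) are all W)
n=28: L (options 25(W), 24(W), 22(W) are all W)
L entries with 1 ≤ n ≤ 28 (n=0 is outside the asked range and is not counted): n = 1, 2, 9, 10, 11, 18, 19, 20, 27, 28; that makes 10.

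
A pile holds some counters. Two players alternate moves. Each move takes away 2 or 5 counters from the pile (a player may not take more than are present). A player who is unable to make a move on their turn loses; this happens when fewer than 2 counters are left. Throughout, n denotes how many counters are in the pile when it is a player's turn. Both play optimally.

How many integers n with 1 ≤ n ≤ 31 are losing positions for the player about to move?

Compute win/loss labels from the base case upward. A position with no move is L. Any other position is W if it can reach an L in one move, else L.
n=0: no move → L
n=1: no move → L
n=2: W (go to 0, an L position)
n=3: W (go to 1, an L position)
n=4: L (sole option 2(W) is W)
n=5: W (go to 0, an L position)
n=6: W (go to 4, an L position)
n=7: L (options 5(W), 2(W) are all W)
n=8: L (options 6(W), 3(W) are all W)
n=9: W (go to 7, an L position)
n=10: W (go to 8, an L position)
n=11: L (options 9(W), 6(W) are all W)
n=12: W (go to 7, an L position)
n=13: W (go to 11, an L position)
n=14: L (options 12(W), 9(W) are all W)
n=15: L (options 13(W), 10(W) are all W)
n=16: W (go to 14, an L position)
n=17: W (go to 15, an L position)
n=18: L (options 16(W), 13(W) are all W)
n=19: W (go to 14, an L position)
n=20: W (go to 18, an L position)
n=21: L (options 19(W), 16(W) are all W)
n=22: L (options 20(W), 17(W) are all W)
n=23: W (go to 21, an L position)
n=24: W (go to 22, an L position)
n=25: L (options 23(W), 20(W) are all W)
n=26: W (go to 21, an L position)
n=27: W (go to 25, an L position)
n=28: L (options 26(W), 23(W) are all W)
n=29: L (options 27(W), 24(W) are all W)
n=30: W (go to 28, an L position)
n=31: W (go to 29, an L position)
L entries with 1 ≤ n ≤ 31 (n=0 is outside the asked range and is not counted): n = 1, 4, 7, 8, 11, 14, 15, 18, 21, 22, 25, 28, 29; that makes 13.

13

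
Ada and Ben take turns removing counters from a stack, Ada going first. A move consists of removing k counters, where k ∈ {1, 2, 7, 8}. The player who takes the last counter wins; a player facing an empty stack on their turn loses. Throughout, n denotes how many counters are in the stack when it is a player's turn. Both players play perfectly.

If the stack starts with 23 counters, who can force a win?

Ada wins.

Use the standard recursion: the mover loses at a terminal position; elsewhere, the mover wins exactly when some move hands the opponent an L position.
n=0: no move → L
n=1: W (go to 0, an L position)
n=2: W (go to 0, an L position)
n=3: L (options 2(W), 1(W) are all W)
n=4: W (go to 3, an L position)
n=5: W (go to 3, an L position)
n=6: L (options 5(W), 4(W) are all W)
n=7: W (go to 6, an L position)
n=8: W (go to 6, an L position)
n=9: L (options 8(W), 7(W), 2(W), 1(W) are all W)
n=10: W (go to 9, an L position)
n=11: W (go to 9, an L position)
n=12: L (options 11(W), 10(W), 5(W), 4(W) are all W)
n=13: W (go to 12, an L position)
n=14: W (go to 12, an L position)
n=15: L (options 14(W), 13(W), 8(W), 7(W) are all W)
n=16: W (go to 15, an L position)
n=17: W (go to 15, an L position)
n=18: L (options 17(W), 16(W), 11(W), 10(W) are all W)
n=19: W (go to 18, an L position)
n=20: W (go to 18, an L position)
n=21: L (options 20(W), 19(W), 14(W), 13(W) are all W)
n=22: W (go to 21, an L position)
n=23: W (go to 21, an L position)
From 23 Ada can remove 2, leaving 21, reaching an L position.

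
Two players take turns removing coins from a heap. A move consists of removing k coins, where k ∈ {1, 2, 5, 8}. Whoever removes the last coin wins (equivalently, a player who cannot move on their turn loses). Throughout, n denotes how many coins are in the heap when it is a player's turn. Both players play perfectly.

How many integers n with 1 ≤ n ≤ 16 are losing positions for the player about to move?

5

Use the standard recursion: the mover loses at a terminal position; elsewhere, the mover wins exactly when some move hands the opponent an L position.
n=0: no move → L
n=1: →0(L), so W
n=2: →0(L), so W
n=3: →2(W), 1(W) — all W, so L
n=4: →3(L), so W
n=5: →3(L), so W
n=6: →5(W), 4(W), 1(W) — all W, so L
n=7: →6(L), so W
n=8: →6(L), so W
n=9: →8(W), 7(W), 4(W), 1(W) — all W, so L
n=10: →9(L), so W
n=11: →9(L), so W
n=12: →11(W), 10(W), 7(W), 4(W) — all W, so L
n=13: →12(L), so W
n=14: →12(L), so W
n=15: →14(W), 13(W), 10(W), 7(W) — all W, so L
n=16: →15(L), so W
L entries with 1 ≤ n ≤ 16 (n=0 is outside the asked range and is not counted): n = 3, 6, 9, 12, 15; that makes 5.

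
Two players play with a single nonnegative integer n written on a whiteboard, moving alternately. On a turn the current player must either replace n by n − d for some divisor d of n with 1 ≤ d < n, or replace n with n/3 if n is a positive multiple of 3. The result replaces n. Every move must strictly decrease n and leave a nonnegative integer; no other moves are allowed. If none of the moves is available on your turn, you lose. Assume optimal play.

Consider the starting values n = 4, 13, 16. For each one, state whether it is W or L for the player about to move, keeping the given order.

4: L, 13: L, 16: W

Label each position W (a win for the player to move) or L (a loss). A position with no legal move is L; any other position is W exactly when some move reaches an L, and L when every move reaches a W.
n=0: no move → L
n=1: no move → L
n=2: →1(L), so W
n=3: →1(L), so W
n=4: →2(W), 3(W) — all W, so L
n=5: →4(L), so W
n=6: →4(L), so W
n=7: →6(W) only, which is W, so L
n=8: →4(L), so W
n=9: →3(W), 6(W), 8(W) — all W, so L
n=10: →9(L), so W
n=11: →10(W) only, which is W, so L
n=12: →4(L), so W
n=13: →12(W) only, which is W, so L
n=14: →7(L), so W
n=15: →5(W), 10(W), 12(W), 14(W) — all W, so L
n=16: →15(L), so W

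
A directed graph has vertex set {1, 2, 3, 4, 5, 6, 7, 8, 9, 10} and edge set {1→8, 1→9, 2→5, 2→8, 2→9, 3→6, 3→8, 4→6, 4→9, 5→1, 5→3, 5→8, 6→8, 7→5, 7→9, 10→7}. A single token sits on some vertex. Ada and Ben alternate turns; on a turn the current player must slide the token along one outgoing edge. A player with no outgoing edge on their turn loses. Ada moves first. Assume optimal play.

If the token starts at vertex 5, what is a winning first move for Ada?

Move to 8.

Classify positions by backward induction: terminal positions (no move available) are L. From any other position, the mover wins iff some move reaches an L.
Every edge goes from a vertex to one that appears earlier in the order 8, 9, 6, 1, 3, 5, 2, 7, 10, 4, so processing vertices in that order labels each vertex after all of its successors.
8: no outgoing edge → L
9: no outgoing edge → L
6: →8(L), so W
1: →9(L), so W
3: →8(L), so W
5: →8(L), so W
2: →9(L), so W
7: →9(L), so W
10: →7(W) only, which is W, so L
4: →9(L), so W
From 5, the L positions reachable in one move are: 8.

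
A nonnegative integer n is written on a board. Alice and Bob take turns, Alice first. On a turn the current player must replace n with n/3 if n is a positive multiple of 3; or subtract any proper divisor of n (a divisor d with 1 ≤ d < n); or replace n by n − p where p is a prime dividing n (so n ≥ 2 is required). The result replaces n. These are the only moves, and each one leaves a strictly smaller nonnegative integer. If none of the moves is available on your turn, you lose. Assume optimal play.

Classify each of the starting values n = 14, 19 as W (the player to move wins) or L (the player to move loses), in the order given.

Classify positions by backward induction: terminal positions (no move available) are L. From any other position, the mover wins iff some move reaches an L.
n=0: no move → L
n=1: no move → L
n=2: can move to 0, which is L ⇒ W
n=3: can move to 0, which is L ⇒ W
n=4: moves to 2(W), 3(W); every one is W ⇒ L
n=5: can move to 0, which is L ⇒ W
n=6: can move to 4, which is L ⇒ W
n=7: can move to 0, which is L ⇒ W
n=8: can move to 4, which is L ⇒ W
n=9: moves to 3(W), 6(W), 8(W); every one is W ⇒ L
n=10: can move to 9, which is L ⇒ W
n=11: can move to 0, which is L ⇒ W
n=12: can move to 4, which is L ⇒ W
n=13: can move to 0, which is L ⇒ W
n=14: moves to 7(W), 12(W), 13(W); every one is W ⇒ L
n=15: can move to 14, which is L ⇒ W
n=16: can move to 14, which is L ⇒ W
n=17: can move to 0, which is L ⇒ W
n=18: can move to 9, which is L ⇒ W
n=19: can move to 0, which is L ⇒ W

14: L, 19: W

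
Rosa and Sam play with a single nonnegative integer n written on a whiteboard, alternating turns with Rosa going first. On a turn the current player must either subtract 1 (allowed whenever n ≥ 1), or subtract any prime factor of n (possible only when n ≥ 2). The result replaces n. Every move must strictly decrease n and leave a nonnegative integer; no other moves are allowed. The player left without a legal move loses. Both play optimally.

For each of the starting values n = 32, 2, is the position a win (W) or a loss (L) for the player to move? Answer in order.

32: L, 2: W

Build the W/L table. Terminal = L. A non-terminal position is W if it has a move to some L; otherwise it is L.
n=0: no move → L
n=1: reaches L-position 0 → W
n=2: reaches L-position 0 → W
n=3: reaches L-position 0 → W
n=4: only reaches 2(W), 3(W), all W → L
n=5: reaches L-position 0 → W
n=6: reaches L-position 4 → W
n=7: reaches L-position 0 → W
n=8: only reaches 6(W), 7(W), all W → L
n=9: reaches L-position 8 → W
n=10: reaches L-position 8 → W
n=11: reaches L-position 0 → W
n=12: only reaches 9(W), 10(W), 11(W), all W → L
n=13: reaches L-position 0 → W
n=14: reaches L-position 12 → W
n=15: reaches L-position 12 → W
n=16: only reaches 14(W), 15(W), all W → L
n=17: reaches L-position 0 → W
n=18: reaches L-position 16 → W
n=19: reaches L-position 0 → W
n=20: only reaches 15(W), 18(W), 19(W), all W → L
n=21: reaches L-position 20 → W
n=22: reaches L-position 20 → W
n=23: reaches L-position 0 → W
n=24: only reaches 21(W), 22(W), 23(W), all W → L
n=25: reaches L-position 20 → W
n=26: reaches L-position 24 → W
n=27: reaches L-position 24 → W
n=28: only reaches 21(W), 26(W), 27(W), all W → L
n=29: reaches L-position 0 → W
n=30: reaches L-position 28 → W
n=31: reaches L-position 0 → W
n=32: only reaches 30(W), 31(W), all W → L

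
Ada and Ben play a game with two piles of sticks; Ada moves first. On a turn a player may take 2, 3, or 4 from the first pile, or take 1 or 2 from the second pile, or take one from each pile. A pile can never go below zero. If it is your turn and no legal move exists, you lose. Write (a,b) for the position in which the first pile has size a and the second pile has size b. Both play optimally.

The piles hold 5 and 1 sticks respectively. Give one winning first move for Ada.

Move to (3,1).

Use the standard recursion: the mover loses at a terminal position; elsewhere, the mover wins exactly when some move hands the opponent an L position.
No move ever increases a pile, so every position that can arise here has a ≤ 5 and b ≤ 1; it is enough to label the cells with 0 ≤ a ≤ 5 and 0 ≤ b ≤ 1.
Every move lowers a or b (never raises either), so fill the grid row by row in increasing a, and left to right within a row: each cell's successors are then already labelled.
      b=0  b=1
a=0:    L    W
a=1:    L    W
a=2:    W    W
a=3:    W    L
a=4:    W    L
a=5:    W    W
Cells with no legal move (terminal, hence L): (0,0), (1,0).
The remaining L cells, each justified by listing all of its moves:
(3,1): only reaches (1,1)(W), (0,1)(W), (3,0)(W), (2,0)(W), all W → L
(4,1): only reaches (2,1)(W), (1,1)(W), (0,1)(W), (4,0)(W), (3,0)(W), all W → L
Every other cell has at least one move into one of the L cells above, so it is W.
From (5,1), the L positions reachable in one move are: (3,1).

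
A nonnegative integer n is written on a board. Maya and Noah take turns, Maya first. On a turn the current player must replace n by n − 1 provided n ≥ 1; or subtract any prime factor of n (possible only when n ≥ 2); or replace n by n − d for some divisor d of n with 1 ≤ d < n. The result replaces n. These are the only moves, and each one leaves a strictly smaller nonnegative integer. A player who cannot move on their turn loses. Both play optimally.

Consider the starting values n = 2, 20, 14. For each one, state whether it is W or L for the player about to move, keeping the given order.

Classify positions by backward induction: terminal positions (no move available) are L. From any other position, the mover wins iff some move reaches an L.
n=0: no move → L
n=1: →0(L), so W
n=2: →0(L), so W
n=3: →0(L), so W
n=4: →2(W), 3(W) — all W, so L
n=5: →0(L), so W
n=6: →4(L), so W
n=7: →0(L), so W
n=8: →4(L), so W
n=9: →6(W), 8(W) — all W, so L
n=10: →9(L), so W
n=11: →0(L), so W
n=12: →9(L), so W
n=13: →0(L), so W
n=14: →7(W), 12(W), 13(W) — all W, so L
n=15: →14(L), so W
n=16: →14(L), so W
n=17: →0(L), so W
n=18: →9(L), so W
n=19: →0(L), so W
n=20: →10(W), 15(W), 16(W), 18(W), 19(W) — all W, so L

2: W, 20: L, 14: L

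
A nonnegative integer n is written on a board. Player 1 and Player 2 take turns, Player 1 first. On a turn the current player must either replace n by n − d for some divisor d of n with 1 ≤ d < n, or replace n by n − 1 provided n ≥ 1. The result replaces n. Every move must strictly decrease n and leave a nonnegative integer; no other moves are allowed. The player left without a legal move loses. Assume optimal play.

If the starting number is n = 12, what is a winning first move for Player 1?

Classify positions by backward induction: terminal positions (no move available) are L. From any other position, the mover wins iff some move reaches an L.
n=0: no move → L
n=1: →0(L), so W
n=2: →1(W) only, which is W, so L
n=3: →2(L), so W
n=4: →2(L), so W
n=5: →4(W) only, which is W, so L
n=6: →5(L), so W
n=7: →6(W) only, which is W, so L
n=8: →7(L), so W
n=9: →6(W), 8(W) — all W, so L
n=10: →5(L), so W
n=11: →10(W) only, which is W, so L
n=12: →9(L), so W
From 12, the L positions reachable in one move are: 9, 11. Any move reaching one of these is winning.

Move to 9.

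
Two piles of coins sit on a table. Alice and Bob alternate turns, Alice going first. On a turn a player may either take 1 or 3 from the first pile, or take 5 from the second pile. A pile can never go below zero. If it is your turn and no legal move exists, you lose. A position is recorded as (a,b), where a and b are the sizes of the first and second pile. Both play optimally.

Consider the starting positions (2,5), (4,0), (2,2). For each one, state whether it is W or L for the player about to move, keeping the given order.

Use the standard recursion: the mover loses at a terminal position; elsewhere, the mover wins exactly when some move hands the opponent an L position.
No move ever increases a pile, so every position that can arise here has a ≤ 4 and b ≤ 5; it is enough to label the cells with 0 ≤ a ≤ 4 and 0 ≤ b ≤ 5.
Every move lowers a or b (never raises either), so fill the grid row by row in increasing a, and left to right within a row: each cell's successors are then already labelled.
      b=0  b=1  b=2  b=3  b=4  b=5
a=0:    L    L    L    L    L    W
a=1:    W    W    W    W    W    L
a=2:    L    L    L    L    L    W
a=3:    W    W    W    W    W    L
a=4:    L    L    L    L    L    W
Cells with no legal move (terminal, hence L): (0,0), (0,1), (0,2), (0,3), (0,4).
The remaining L cells, each justified by listing all of its moves:
(1,5): →(0,5)(W), (1,0)(W) — all W, so L
(2,0): →(1,0)(W) only, which is W, so L
(2,1): →(1,1)(W) only, which is W, so L
(2,2): →(1,2)(W) only, which is W, so L
(2,3): →(1,3)(W) only, which is W, so L
(2,4): →(1,4)(W) only, which is W, so L
(3,5): →(2,5)(W), (0,5)(W), (3,0)(W) — all W, so L
(4,0): →(3,0)(W), (1,0)(W) — all W, so L
(4,1): →(3,1)(W), (1,1)(W) — all W, so L
(4,2): →(3,2)(W), (1,2)(W) — all W, so L
(4,3): →(3,3)(W), (1,3)(W) — all W, so L
(4,4): →(3,4)(W), (1,4)(W) — all W, so L
Every other cell has at least one move into one of the L cells above, so it is W.
(2,5): the move to (1,5) reaches an L cell, so W
(4,0): one of the L cells justified above, so L
(2,2): one of the L cells justified above, so L

(2,5): W, (4,0): L, (2,2): L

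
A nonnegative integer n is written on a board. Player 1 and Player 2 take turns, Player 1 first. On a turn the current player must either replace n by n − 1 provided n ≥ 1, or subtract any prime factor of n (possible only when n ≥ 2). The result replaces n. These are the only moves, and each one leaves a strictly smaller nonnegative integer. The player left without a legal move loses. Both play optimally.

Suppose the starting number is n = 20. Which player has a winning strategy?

Player 2 wins.

Work bottom-up. With no move the player to move loses. Otherwise the position is W if at least one move leads to an L position for the opponent, and L if every move leads to a W.
n=0: no move → L
n=1: W (go to 0, an L position)
n=2: W (go to 0, an L position)
n=3: W (go to 0, an L position)
n=4: L (options 2(W), 3(W) are all W)
n=5: W (go to 0, an L position)
n=6: W (go to 4, an L position)
n=7: W (go to 0, an L position)
n=8: L (options 6(W), 7(W) are all W)
n=9: W (go to 8, an L position)
n=10: W (go to 8, an L position)
n=11: W (go to 0, an L position)
n=12: L (options 9(W), 10(W), 11(W) are all W)
n=13: W (go to 0, an L position)
n=14: W (go to 12, an L position)
n=15: W (go to 12, an L position)
n=16: L (options 14(W), 15(W) are all W)
n=17: W (go to 0, an L position)
n=18: W (go to 16, an L position)
n=19: W (go to 0, an L position)
n=20: L (options 15(W), 18(W), 19(W) are all W)
Every move from 20 reaches a W position, so the mover loses.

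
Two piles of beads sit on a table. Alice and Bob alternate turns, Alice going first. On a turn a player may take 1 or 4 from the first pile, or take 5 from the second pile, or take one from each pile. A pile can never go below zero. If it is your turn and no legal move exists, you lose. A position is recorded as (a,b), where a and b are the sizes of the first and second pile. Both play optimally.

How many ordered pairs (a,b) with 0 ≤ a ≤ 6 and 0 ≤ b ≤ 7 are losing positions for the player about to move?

22

Use the standard recursion: the mover loses at a terminal position; elsewhere, the mover wins exactly when some move hands the opponent an L position.
Every move lowers a or b (never raises either), so fill the grid row by row in increasing a, and left to right within a row: each cell's successors are then already labelled.
      b=0  b=1  b=2  b=3  b=4  b=5  b=6  b=7
a=0:    L    L    L    L    L    W    W    W
a=1:    W    W    W    W    W    W    L    L
a=2:    L    L    L    L    L    W    W    W
a=3:    W    W    W    W    W    W    L    L
a=4:    W    W    W    W    W    L    W    W
a=5:    L    L    L    L    L    W    W    W
a=6:    W    W    W    W    W    W    L    L
Cells with no legal move (terminal, hence L): (0,0), (0,1), (0,2), (0,3), (0,4).
The remaining L cells, each justified by listing all of its moves:
(1,6): moves to (0,6)(W), (1,1)(W), (0,5)(W); every one is W ⇒ L
(1,7): moves to (0,7)(W), (1,2)(W), (0,6)(W); every one is W ⇒ L
(2,0): the only move is to (1,0)(W), a W ⇒ L
(2,1): moves to (1,1)(W), (1,0)(W); every one is W ⇒ L
(2,2): moves to (1,2)(W), (1,1)(W); every one is W ⇒ L
(2,3): moves to (1,3)(W), (1,2)(W); every one is W ⇒ L
(2,4): moves to (1,4)(W), (1,3)(W); every one is W ⇒ L
(3,6): moves to (2,6)(W), (3,1)(W), (2,5)(W); every one is W ⇒ L
(3,7): moves to (2,7)(W), (3,2)(W), (2,6)(W); every one is W ⇒ L
(4,5): moves to (3,5)(W), (0,5)(W), (4,0)(W), (3,4)(W); every one is W ⇒ L
(5,0): moves to (4,0)(W), (1,0)(W); every one is W ⇒ L
(5,1): moves to (4,1)(W), (1,1)(W), (4,0)(W); every one is W ⇒ L
(5,2): moves to (4,2)(W), (1,2)(W), (4,1)(W); every one is W ⇒ L
(5,3): moves to (4,3)(W), (1,3)(W), (4,2)(W); every one is W ⇒ L
(5,4): moves to (4,4)(W), (1,4)(W), (4,3)(W); every one is W ⇒ L
(6,6): moves to (5,6)(W), (2,6)(W), (6,1)(W), (5,5)(W); every one is W ⇒ L
(6,7): moves to (5,7)(W), (2,7)(W), (6,2)(W), (5,6)(W); every one is W ⇒ L
Every other cell has at least one move into one of the L cells above, so it is W.
L cells per row: a=0: 5, a=1: 2, a=2: 5, a=3: 2, a=4: 1, a=5: 5, a=6: 2; total 22.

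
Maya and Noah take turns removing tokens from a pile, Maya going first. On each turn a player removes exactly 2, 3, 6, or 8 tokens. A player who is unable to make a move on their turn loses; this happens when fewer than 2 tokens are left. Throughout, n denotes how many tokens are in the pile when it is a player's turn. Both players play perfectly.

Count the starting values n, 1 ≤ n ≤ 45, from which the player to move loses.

Positions with no move are L. A position that does have a move is losing for the player to move precisely when every available move leads to a winning position for the opponent. Fill in the labels:
n=0: no move → L
n=1: no move → L
n=2: W (go to 0, an L position)
n=3: W (go to 1, an L position)
n=4: W (go to 1, an L position)
n=5: L (options 3(W), 2(W) are all W)
n=6: W (go to 0, an L position)
n=7: W (go to 5, an L position)
n=8: W (go to 5, an L position)
n=9: W (go to 1, an L position)
n=10: L (options 8(W), 7(W), 4(W), 2(W) are all W)
n=11: W (go to 5, an L position)
n=12: W (go to 10, an L position)
n=13: W (go to 10, an L position)
n=14: L (options 12(W), 11(W), 8(W), 6(W) are all W)
n=15: L (options 13(W), 12(W), 9(W), 7(W) are all W)
n=16: W (go to 14, an L position)
n=17: W (go to 15, an L position)
n=18: W (go to 15, an L position)
n=19: L (options 17(W), 16(W), 13(W), 11(W) are all W)
n=20: W (go to 14, an L position)
n=21: W (go to 19, an L position)
n=22: W (go to 19, an L position)
n=23: W (go to 15, an L position)
n=24: L (options 22(W), 21(W), 18(W), 16(W) are all W)
n=25: W (go to 19, an L position)
n=26: W (go to 24, an L position)
n=27: W (go to 24, an L position)
n=28: L (options 26(W), 25(W), 22(W), 20(W) are all W)
n=29: L (options 27(W), 26(W), 23(W), 21(W) are all W)
n=30: W (go to 28, an L position)
n=31: W (go to 29, an L position)
n=32: W (go to 29, an L position)
n=33: L (options 31(W), 30(W), 27(W), 25(W) are all W)
n=34: W (go to 28, an L position)
n=35: W (go to 33, an L position)
n=36: W (go to 33, an L position)
n=37: W (go to 29, an L position)
n=38: L (options 36(W), 35(W), 32(W), 30(W) are all W)
n=39: W (go to 33, an L position)
n=40: W (go to 38, an L position)
n=41: W (go to 38, an L position)
n=42: L (options 40(W), 39(W), 36(W), 34(W) are all W)
n=43: L (options 41(W), 40(W), 37(W), 35(W) are all W)
n=44: W (go to 42, an L position)
n=45: W (go to 43, an L position)
L entries with 1 ≤ n ≤ 45 (n=0 is outside the asked range and is not counted): n = 1, 5, 10, 14, 15, 19, 24, 28, 29, 33, 38, 42, 43; that makes 13.

13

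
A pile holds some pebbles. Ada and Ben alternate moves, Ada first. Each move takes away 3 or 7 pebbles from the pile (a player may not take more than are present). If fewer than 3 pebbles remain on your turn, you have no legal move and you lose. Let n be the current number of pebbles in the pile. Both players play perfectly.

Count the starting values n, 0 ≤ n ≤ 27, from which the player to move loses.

Compute win/loss labels from the base case upward. A position with no move is L. Any other position is W if it can reach an L in one move, else L.
n=0: no move → L
n=1: no move → L
n=2: no move → L
n=3: can move to 0, which is L ⇒ W
n=4: can move to 1, which is L ⇒ W
n=5: can move to 2, which is L ⇒ W
n=6: the only move is to 3(W), a W ⇒ L
n=7: can move to 0, which is L ⇒ W
n=8: can move to 1, which is L ⇒ W
n=9: can move to 6, which is L ⇒ W
n=10: moves to 7(W), 3(W); every one is W ⇒ L
n=11: moves to 8(W), 4(W); every one is W ⇒ L
n=12: moves to 9(W), 5(W); every one is W ⇒ L
n=13: can move to 10, which is L ⇒ W
n=14: can move to 11, which is L ⇒ W
n=15: can move to 12, which is L ⇒ W
n=16: moves to 13(W), 9(W); every one is W ⇒ L
n=17: can move to 10, which is L ⇒ W
n=18: can move to 11, which is L ⇒ W
n=19: can move to 16, which is L ⇒ W
n=20: moves to 17(W), 13(W); every one is W ⇒ L
n=21: moves to 18(W), 14(W); every one is W ⇒ L
n=22: moves to 19(W), 15(W); every one is W ⇒ L
n=23: can move to 20, which is L ⇒ W
n=24: can move to 21, which is L ⇒ W
n=25: can move to 22, which is L ⇒ W
n=26: moves to 23(W), 19(W); every one is W ⇒ L
n=27: can move to 20, which is L ⇒ W
L entries with 0 ≤ n ≤ 27: n = 0, 1, 2, 6, 10, 11, 12, 16, 20, 21, 22, 26; that makes 12.

12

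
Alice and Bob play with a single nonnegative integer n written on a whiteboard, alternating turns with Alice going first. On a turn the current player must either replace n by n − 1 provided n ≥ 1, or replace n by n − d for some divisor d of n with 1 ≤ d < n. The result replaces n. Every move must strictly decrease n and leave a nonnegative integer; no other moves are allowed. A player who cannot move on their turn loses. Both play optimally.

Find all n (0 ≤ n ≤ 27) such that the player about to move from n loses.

Classify positions by backward induction: terminal positions (no move available) are L. From any other position, the mover wins iff some move reaches an L.
n=0: no move → L
n=1: can move to 0, which is L ⇒ W
n=2: the only move is to 1(W), a W ⇒ L
n=3: can move to 2, which is L ⇒ W
n=4: can move to 2, which is L ⇒ W
n=5: the only move is to 4(W), a W ⇒ L
n=6: can move to 5, which is L ⇒ W
n=7: the only move is to 6(W), a W ⇒ L
n=8: can move to 7, which is L ⇒ W
n=9: moves to 6(W), 8(W); every one is W ⇒ L
n=10: can move to 5, which is L ⇒ W
n=11: the only move is to 10(W), a W ⇒ L
n=12: can move to 9, which is L ⇒ W
n=13: the only move is to 12(W), a W ⇒ L
n=14: can move to 7, which is L ⇒ W
n=15: moves to 10(W), 12(W), 14(W); every one is W ⇒ L
n=16: can move to 15, which is L ⇒ W
n=17: the only move is to 16(W), a W ⇒ L
n=18: can move to 9, which is L ⇒ W
n=19: the only move is to 18(W), a W ⇒ L
n=20: can move to 15, which is L ⇒ W
n=21: moves to 14(W), 18(W), 20(W); every one is W ⇒ L
n=22: can move to 11, which is L ⇒ W
n=23: the only move is to 22(W), a W ⇒ L
n=24: can move to 21, which is L ⇒ W
n=25: moves to 20(W), 24(W); every one is W ⇒ L
n=26: can move to 13, which is L ⇒ W
n=27: moves to 18(W), 24(W), 26(W); every one is W ⇒ L
Reading off the rows marked L gives the requested list; there are 14 such values of n.

0, 2, 5, 7, 9, 11, 13, 15, 17, 19, 21, 23, 25, 27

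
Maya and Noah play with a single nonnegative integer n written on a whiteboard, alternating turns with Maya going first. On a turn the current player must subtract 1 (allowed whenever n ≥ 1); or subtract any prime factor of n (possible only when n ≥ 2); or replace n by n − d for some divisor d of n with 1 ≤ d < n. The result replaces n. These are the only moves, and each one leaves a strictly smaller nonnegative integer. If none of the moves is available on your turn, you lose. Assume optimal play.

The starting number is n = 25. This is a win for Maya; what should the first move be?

Move to 20.

Use the standard recursion: the mover loses at a terminal position; elsewhere, the mover wins exactly when some move hands the opponent an L position.
n=0: no move → L
n=1: →0(L), so W
n=2: →0(L), so W
n=3: →0(L), so W
n=4: →2(W), 3(W) — all W, so L
n=5: →0(L), so W
n=6: →4(L), so W
n=7: →0(L), so W
n=8: →4(L), so W
n=9: →6(W), 8(W) — all W, so L
n=10: →9(L), so W
n=11: →0(L), so W
n=12: →9(L), so W
n=13: →0(L), so W
n=14: →7(W), 12(W), 13(W) — all W, so L
n=15: →14(L), so W
n=16: →14(L), so W
n=17: →0(L), so W
n=18: →9(L), so W
n=19: →0(L), so W
n=20: →10(W), 15(W), 16(W), 18(W), 19(W) — all W, so L
n=21: →14(L), so W
n=22: →20(L), so W
n=23: →0(L), so W
n=24: →20(L), so W
n=25: →20(L), so W
From 25, the L positions reachable in one move are: 20.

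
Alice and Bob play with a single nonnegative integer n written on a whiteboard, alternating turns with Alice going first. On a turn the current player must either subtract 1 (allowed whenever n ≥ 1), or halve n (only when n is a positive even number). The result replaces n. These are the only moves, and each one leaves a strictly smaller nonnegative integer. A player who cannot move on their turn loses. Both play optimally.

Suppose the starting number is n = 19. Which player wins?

Compute win/loss labels from the base case upward. A position with no move is L. Any other position is W if it can reach an L in one move, else L.
n=0: no move → L
n=1: reaches L-position 0 → W
n=2: only reaches 1(W), which is W → L
n=3: reaches L-position 2 → W
n=4: reaches L-position 2 → W
n=5: only reaches 4(W), which is W → L
n=6: reaches L-position 5 → W
n=7: only reaches 6(W), which is W → L
n=8: reaches L-position 7 → W
n=9: only reaches 8(W), which is W → L
n=10: reaches L-position 5 → W
n=11: only reaches 10(W), which is W → L
n=12: reaches L-position 11 → W
n=13: only reaches 12(W), which is W → L
n=14: reaches L-position 7 → W
n=15: only reaches 14(W), which is W → L
n=16: reaches L-position 15 → W
n=17: only reaches 16(W), which is W → L
n=18: reaches L-position 9 → W
n=19: only reaches 18(W), which is W → L
Every move from 19 reaches a W position, so the mover loses.

Bob wins.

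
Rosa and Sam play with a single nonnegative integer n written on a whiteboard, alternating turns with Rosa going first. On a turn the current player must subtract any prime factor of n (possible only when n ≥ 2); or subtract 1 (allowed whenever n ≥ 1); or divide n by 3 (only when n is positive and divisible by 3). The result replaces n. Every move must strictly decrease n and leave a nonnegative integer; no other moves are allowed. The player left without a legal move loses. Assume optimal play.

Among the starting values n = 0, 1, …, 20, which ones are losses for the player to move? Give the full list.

0, 4, 8, 14, 18

Compute win/loss labels from the base case upward. A position with no move is L. Any other position is W if it can reach an L in one move, else L.
n=0: no move → L
n=1: reaches L-position 0 → W
n=2: reaches L-position 0 → W
n=3: reaches L-position 0 → W
n=4: only reaches 2(W), 3(W), all W → L
n=5: reaches L-position 0 → W
n=6: reaches L-position 4 → W
n=7: reaches L-position 0 → W
n=8: only reaches 6(W), 7(W), all W → L
n=9: reaches L-position 8 → W
n=10: reaches L-position 8 → W
n=11: reaches L-position 0 → W
n=12: reaches L-position 4 → W
n=13: reaches L-position 0 → W
n=14: only reaches 7(W), 12(W), 13(W), all W → L
n=15: reaches L-position 14 → W
n=16: reaches L-position 14 → W
n=17: reaches L-position 0 → W
n=18: only reaches 6(W), 15(W), 16(W), 17(W), all W → L
n=19: reaches L-position 0 → W
n=20: reaches L-position 18 → W
Reading off the rows marked L gives the requested list; there are 5 such values of n.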